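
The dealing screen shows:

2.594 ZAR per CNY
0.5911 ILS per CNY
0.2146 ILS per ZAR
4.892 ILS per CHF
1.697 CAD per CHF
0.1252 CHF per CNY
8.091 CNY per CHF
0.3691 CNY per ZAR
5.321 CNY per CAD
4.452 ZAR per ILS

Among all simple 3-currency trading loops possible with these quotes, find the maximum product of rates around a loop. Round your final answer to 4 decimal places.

CHF→CAD→CNY→CHF: 1.697 × 5.321 × 0.1252 = 1.13052
CNY→ILS→ZAR→CNY: 0.5911 × 4.452 × 0.3691 = 0.97132
Maximum is CHF→CAD→CNY→CHF at 1.1305; arbitrage exists.

1.1305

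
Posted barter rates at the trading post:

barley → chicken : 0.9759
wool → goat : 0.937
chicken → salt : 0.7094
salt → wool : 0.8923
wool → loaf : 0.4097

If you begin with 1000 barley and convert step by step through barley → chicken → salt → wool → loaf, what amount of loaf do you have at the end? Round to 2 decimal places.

1000 barley × 0.9759 = 975.9 chicken
975.9 chicken × 0.7094 = 692.30346 salt
692.30346 salt × 0.8923 = 617.742377358 wool
617.742377358 wool × 0.4097 = 253.0890520035726 loaf

253.09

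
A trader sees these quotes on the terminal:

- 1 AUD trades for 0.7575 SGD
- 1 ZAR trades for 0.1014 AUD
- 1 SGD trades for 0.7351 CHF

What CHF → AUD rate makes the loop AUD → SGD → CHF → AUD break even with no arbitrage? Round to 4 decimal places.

Known legs of the cycle: 0.7575 × 0.7351 = 0.55683825
For no arbitrage the full-cycle product must be 1, so the missing rate is 1 / 0.55683825 ≈ 1.795854.

1.7959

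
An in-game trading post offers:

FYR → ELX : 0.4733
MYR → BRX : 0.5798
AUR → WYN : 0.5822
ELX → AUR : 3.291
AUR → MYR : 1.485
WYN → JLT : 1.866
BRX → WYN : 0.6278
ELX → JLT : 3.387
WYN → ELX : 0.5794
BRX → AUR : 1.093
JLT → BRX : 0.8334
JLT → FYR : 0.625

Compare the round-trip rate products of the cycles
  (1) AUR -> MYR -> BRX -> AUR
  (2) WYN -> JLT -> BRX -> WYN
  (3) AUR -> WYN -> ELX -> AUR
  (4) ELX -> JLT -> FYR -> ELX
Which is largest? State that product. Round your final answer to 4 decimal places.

(1) 1.485 × 0.5798 × 1.093 = 0.94108
(2) 1.866 × 0.8334 × 0.6278 = 0.97631
(3) 0.5822 × 0.5794 × 3.291 = 1.11014
(4) 3.387 × 0.625 × 0.4733 = 1.00192
Highest is cycle (3) at 1.1101 (>1, arbitrage).

1.1101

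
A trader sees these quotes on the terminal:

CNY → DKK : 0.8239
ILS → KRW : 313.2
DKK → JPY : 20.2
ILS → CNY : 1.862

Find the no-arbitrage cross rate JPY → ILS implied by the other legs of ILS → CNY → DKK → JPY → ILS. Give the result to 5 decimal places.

0.03227

Known legs of the cycle: 1.862 × 0.8239 × 20.2 = 30.98885636
For no arbitrage the full-cycle product must be 1, so the missing rate is 1 / 30.98885636 ≈ 0.0322697.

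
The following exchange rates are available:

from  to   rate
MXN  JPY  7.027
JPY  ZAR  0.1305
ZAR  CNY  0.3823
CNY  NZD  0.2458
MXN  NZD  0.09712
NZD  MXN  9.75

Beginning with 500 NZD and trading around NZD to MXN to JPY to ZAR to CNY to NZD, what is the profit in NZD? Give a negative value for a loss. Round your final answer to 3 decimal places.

-79.911

500 NZD × 9.75 = 4875 MXN
4875 MXN × 7.027 = 34256.625 JPY
34256.625 JPY × 0.1305 = 4470.4895625 ZAR
4470.4895625 ZAR × 0.3823 = 1709.06815974375 CNY
1709.06815974375 CNY × 0.2458 = 420.08895366501375 NZD
Net change: 420.08895366501375 − 500 = -79.91104633498625 NZD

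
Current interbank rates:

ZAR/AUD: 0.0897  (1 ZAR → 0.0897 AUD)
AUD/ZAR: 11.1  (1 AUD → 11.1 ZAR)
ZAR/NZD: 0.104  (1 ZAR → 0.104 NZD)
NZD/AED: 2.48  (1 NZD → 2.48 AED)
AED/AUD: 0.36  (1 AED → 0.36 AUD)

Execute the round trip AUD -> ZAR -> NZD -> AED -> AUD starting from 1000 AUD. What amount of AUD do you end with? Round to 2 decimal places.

1000 AUD × 11.1 = 11100 ZAR
11100 ZAR × 0.104 = 1154.4 NZD
1154.4 NZD × 2.48 = 2862.912 AED
2862.912 AED × 0.36 = 1030.64832 AUD

1030.65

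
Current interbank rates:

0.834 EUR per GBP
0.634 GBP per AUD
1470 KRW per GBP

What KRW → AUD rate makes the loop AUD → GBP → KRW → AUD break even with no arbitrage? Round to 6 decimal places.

0.001073

Known legs of the cycle: 0.634 × 1470 = 931.98
For no arbitrage the full-cycle product must be 1, so the missing rate is 1 / 931.98 ≈ 0.00107298.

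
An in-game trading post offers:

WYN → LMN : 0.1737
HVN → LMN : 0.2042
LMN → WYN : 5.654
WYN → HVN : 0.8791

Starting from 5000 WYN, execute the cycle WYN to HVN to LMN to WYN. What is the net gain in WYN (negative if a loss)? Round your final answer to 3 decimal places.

74.810

5000 WYN × 0.8791 = 4395.5 HVN
4395.5 HVN × 0.2042 = 897.5611 LMN
897.5611 LMN × 5.654 = 5074.8104594 WYN
Net change: 5074.8104594 − 5000 = 74.8104594 WYN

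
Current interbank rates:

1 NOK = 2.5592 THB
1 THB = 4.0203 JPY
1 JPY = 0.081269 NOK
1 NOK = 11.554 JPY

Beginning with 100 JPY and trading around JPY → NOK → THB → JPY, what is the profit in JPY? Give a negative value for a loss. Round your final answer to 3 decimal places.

100 JPY × 0.081269 = 8.1269 NOK
8.1269 NOK × 2.5592 = 20.79836248 THB
20.79836248 THB × 4.0203 = 83.615656678344 JPY
Net change: 83.615656678344 − 100 = -16.384343321656 JPY

-16.384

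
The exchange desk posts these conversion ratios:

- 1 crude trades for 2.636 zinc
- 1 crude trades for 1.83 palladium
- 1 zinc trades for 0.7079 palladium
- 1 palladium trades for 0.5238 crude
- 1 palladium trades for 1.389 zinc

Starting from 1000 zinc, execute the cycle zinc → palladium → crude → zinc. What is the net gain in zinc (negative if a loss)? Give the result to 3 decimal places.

-22.576

1000 zinc × 0.7079 = 707.9 palladium
707.9 palladium × 0.5238 = 370.79802 crude
370.79802 crude × 2.636 = 977.42358072 zinc
Net change: 977.42358072 − 1000 = -22.57641928 zinc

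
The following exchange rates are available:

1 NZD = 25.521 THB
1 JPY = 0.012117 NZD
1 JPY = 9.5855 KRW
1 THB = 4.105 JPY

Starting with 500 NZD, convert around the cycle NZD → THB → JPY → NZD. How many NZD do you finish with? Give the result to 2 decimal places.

634.71

500 NZD × 25.521 = 12760.5 THB
12760.5 THB × 4.105 = 52381.8525 JPY
52381.8525 JPY × 0.012117 = 634.7109067425 NZD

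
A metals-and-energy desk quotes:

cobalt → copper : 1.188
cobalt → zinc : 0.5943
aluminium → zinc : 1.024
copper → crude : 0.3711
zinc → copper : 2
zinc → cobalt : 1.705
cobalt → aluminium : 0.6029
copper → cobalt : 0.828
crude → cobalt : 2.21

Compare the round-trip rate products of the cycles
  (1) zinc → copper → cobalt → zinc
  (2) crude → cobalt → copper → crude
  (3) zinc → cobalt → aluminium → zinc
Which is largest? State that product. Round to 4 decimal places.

(1) 2 × 0.828 × 0.5943 = 0.98416
(2) 2.21 × 1.188 × 0.3711 = 0.97432
(3) 1.705 × 0.6029 × 1.024 = 1.05262
Highest is cycle (3) at 1.0526 (>1, arbitrage).

1.0526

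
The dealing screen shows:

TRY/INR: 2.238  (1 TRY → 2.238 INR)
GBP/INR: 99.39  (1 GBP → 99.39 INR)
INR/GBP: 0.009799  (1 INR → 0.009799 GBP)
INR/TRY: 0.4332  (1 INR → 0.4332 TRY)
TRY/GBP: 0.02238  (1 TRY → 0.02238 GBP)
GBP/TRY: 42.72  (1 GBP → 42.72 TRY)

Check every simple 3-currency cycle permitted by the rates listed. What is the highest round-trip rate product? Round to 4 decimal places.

0.9636

GBP→INR→TRY→GBP: 99.39 × 0.4332 × 0.02238 = 0.96359
GBP→TRY→INR→GBP: 42.72 × 2.238 × 0.009799 = 0.93686
Maximum is GBP→INR→TRY→GBP at 0.9636; no arbitrage — every cycle loses value.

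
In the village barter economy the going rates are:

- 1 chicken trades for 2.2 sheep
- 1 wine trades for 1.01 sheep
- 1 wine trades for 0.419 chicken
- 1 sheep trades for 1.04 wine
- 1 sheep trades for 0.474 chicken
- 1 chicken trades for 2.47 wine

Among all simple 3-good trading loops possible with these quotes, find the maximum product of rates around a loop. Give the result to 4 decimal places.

chicken→wine→sheep→chicken: 2.47 × 1.01 × 0.474 = 1.18249
chicken→sheep→wine→chicken: 2.2 × 1.04 × 0.419 = 0.95867
Maximum is chicken→wine→sheep→chicken at 1.1825; arbitrage exists.

1.1825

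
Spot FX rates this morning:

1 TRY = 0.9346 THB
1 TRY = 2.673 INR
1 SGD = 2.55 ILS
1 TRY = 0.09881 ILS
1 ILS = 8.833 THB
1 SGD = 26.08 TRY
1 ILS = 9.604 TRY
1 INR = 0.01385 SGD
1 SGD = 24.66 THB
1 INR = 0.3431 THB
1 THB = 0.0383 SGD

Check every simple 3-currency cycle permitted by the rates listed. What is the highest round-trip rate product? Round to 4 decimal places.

0.9655

SGD→TRY→INR→SGD: 26.08 × 2.673 × 0.01385 = 0.96551
SGD→TRY→THB→SGD: 26.08 × 0.9346 × 0.0383 = 0.93354
ILS→THB→SGD→ILS: 8.833 × 0.0383 × 2.55 = 0.86267
Maximum is SGD→TRY→INR→SGD at 0.9655; no arbitrage — every cycle loses value.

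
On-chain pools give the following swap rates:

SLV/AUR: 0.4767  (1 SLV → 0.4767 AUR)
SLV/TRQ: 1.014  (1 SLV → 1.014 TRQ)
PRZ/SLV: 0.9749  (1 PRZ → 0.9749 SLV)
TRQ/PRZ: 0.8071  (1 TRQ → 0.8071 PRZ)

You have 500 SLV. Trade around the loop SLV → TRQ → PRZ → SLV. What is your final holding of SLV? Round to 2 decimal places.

398.93

500 SLV × 1.014 = 507 TRQ
507 TRQ × 0.8071 = 409.1997 PRZ
409.1997 PRZ × 0.9749 = 398.92878753 SLV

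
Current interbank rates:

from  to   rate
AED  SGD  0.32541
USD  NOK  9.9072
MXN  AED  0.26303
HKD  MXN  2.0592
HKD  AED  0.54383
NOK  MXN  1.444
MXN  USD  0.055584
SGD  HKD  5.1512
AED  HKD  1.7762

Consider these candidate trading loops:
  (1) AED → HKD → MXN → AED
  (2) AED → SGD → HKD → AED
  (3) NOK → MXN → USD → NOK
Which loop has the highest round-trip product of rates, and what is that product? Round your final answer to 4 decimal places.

0.9620

(1) 1.7762 × 2.0592 × 0.26303 = 0.96205
(2) 0.32541 × 5.1512 × 0.54383 = 0.91160
(3) 1.444 × 0.055584 × 9.9072 = 0.79518
Highest is cycle (1) at 0.9620 (≤1, no arbitrage).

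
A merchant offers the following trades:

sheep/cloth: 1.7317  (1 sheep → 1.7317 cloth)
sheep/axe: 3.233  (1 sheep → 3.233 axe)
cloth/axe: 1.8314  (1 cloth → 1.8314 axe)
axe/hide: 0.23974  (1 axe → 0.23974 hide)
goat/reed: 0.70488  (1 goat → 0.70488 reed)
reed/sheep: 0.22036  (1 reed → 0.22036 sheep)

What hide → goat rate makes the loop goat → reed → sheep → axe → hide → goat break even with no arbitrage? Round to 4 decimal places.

8.3063

Known legs of the cycle: 0.70488 × 0.22036 × 3.233 × 0.23974 = 0.120391037618677056
For no arbitrage the full-cycle product must be 1, so the missing rate is 1 / 0.120391037618677056 ≈ 8.306266.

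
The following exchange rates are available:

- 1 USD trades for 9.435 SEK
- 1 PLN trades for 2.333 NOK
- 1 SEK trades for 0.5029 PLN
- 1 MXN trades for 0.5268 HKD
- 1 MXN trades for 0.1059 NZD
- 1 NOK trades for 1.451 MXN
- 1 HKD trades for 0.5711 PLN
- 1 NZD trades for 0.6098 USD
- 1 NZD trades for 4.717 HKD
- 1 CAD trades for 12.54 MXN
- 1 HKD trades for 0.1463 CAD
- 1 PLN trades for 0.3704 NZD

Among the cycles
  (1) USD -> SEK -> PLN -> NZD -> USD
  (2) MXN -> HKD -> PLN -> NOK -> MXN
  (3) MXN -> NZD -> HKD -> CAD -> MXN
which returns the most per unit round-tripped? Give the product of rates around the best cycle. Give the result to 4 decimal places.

(1) 9.435 × 0.5029 × 0.3704 × 0.6098 = 1.07172
(2) 0.5268 × 0.5711 × 2.333 × 1.451 = 1.01845
(3) 0.1059 × 4.717 × 0.1463 × 12.54 = 0.91644
Highest is cycle (1) at 1.0717 (>1, arbitrage).

1.0717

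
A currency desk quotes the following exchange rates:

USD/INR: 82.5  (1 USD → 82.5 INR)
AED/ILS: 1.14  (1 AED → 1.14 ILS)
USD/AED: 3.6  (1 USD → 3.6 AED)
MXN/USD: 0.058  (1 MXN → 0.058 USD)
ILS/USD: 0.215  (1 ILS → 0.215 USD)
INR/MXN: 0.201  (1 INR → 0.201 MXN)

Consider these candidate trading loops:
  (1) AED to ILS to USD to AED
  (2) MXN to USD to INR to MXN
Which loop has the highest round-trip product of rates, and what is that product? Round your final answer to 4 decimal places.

0.9618

(1) 1.14 × 0.215 × 3.6 = 0.88236
(2) 0.058 × 82.5 × 0.201 = 0.96179
Highest is cycle (2) at 0.9618 (≤1, no arbitrage).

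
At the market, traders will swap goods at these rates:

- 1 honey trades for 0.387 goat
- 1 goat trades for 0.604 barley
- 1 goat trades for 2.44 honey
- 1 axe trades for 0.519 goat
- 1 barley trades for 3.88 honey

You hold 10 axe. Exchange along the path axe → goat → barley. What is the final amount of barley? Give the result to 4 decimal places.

3.1348

10 axe × 0.519 = 5.19 goat
5.19 goat × 0.604 = 3.13476 barley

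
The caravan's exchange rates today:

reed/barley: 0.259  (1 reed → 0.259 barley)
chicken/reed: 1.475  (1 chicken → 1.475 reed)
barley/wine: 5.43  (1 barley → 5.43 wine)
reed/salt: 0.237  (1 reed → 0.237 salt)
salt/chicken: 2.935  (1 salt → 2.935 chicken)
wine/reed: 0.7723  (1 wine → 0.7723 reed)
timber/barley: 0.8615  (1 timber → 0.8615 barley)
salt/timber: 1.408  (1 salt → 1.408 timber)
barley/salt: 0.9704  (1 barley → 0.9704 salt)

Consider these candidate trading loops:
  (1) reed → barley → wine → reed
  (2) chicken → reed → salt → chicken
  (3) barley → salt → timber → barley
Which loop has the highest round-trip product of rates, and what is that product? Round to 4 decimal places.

1.1771

(1) 0.259 × 5.43 × 0.7723 = 1.08614
(2) 1.475 × 0.237 × 2.935 = 1.02600
(3) 0.9704 × 1.408 × 0.8615 = 1.17709
Highest is cycle (3) at 1.1771 (>1, arbitrage).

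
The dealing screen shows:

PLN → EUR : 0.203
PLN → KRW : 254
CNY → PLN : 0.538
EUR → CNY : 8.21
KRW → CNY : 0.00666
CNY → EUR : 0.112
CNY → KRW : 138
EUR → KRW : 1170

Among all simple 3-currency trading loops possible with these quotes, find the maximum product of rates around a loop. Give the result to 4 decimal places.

CNY→PLN→KRW→CNY: 0.538 × 254 × 0.00666 = 0.91010
EUR→CNY→PLN→EUR: 8.21 × 0.538 × 0.203 = 0.89665
EUR→KRW→CNY→EUR: 1170 × 0.00666 × 0.112 = 0.87273
Maximum is CNY→PLN→KRW→CNY at 0.9101; no arbitrage — every cycle loses value.

0.9101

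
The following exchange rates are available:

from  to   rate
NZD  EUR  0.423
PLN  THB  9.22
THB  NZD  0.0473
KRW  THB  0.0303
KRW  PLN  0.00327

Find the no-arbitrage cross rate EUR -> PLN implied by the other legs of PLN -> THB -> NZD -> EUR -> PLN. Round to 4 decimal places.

5.4209

Known legs of the cycle: 9.22 × 0.0473 × 0.423 = 0.184472838
For no arbitrage the full-cycle product must be 1, so the missing rate is 1 / 0.184472838 ≈ 5.420852.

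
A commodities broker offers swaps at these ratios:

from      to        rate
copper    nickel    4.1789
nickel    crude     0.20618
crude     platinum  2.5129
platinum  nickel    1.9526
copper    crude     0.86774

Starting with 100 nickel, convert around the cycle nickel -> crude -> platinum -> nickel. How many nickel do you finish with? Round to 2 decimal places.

100 nickel × 0.20618 = 20.618 crude
20.618 crude × 2.5129 = 51.8109722 platinum
51.8109722 platinum × 1.9526 = 101.16610431772 nickel

101.17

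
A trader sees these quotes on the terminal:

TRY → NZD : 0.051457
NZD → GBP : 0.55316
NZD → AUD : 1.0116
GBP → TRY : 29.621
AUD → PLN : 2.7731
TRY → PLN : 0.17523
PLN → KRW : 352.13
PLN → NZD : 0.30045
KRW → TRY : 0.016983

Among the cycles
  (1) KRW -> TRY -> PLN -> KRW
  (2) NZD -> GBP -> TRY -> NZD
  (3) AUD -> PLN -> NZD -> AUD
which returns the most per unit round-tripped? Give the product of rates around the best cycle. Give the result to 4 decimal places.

(1) 0.016983 × 0.17523 × 352.13 = 1.04791
(2) 0.55316 × 29.621 × 0.051457 = 0.84313
(3) 2.7731 × 0.30045 × 1.0116 = 0.84284
Highest is cycle (1) at 1.0479 (>1, arbitrage).

1.0479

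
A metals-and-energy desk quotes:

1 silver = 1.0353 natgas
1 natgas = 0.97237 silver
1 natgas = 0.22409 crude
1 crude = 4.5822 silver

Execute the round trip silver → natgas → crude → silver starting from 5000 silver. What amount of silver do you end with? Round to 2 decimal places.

5315.36

5000 silver × 1.0353 = 5176.5 natgas
5176.5 natgas × 0.22409 = 1160.001885 crude
1160.001885 crude × 4.5822 = 5315.360637447 silver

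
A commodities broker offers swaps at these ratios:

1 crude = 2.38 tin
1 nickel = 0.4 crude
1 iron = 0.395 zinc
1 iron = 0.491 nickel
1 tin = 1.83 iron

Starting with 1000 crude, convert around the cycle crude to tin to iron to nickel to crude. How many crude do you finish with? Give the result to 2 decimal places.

855.40

1000 crude × 2.38 = 2380 tin
2380 tin × 1.83 = 4355.4 iron
4355.4 iron × 0.491 = 2138.5014 nickel
2138.5014 nickel × 0.4 = 855.40056 crude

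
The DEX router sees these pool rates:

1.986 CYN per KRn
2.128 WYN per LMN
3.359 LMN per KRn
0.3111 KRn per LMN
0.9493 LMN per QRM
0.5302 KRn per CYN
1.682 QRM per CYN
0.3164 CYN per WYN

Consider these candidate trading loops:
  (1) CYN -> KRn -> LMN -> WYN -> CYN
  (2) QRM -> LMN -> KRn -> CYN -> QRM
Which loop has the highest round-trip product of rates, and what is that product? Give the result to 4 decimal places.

1.1991

(1) 0.5302 × 3.359 × 2.128 × 0.3164 = 1.19911
(2) 0.9493 × 0.3111 × 1.986 × 1.682 = 0.98653
Highest is cycle (1) at 1.1991 (>1, arbitrage).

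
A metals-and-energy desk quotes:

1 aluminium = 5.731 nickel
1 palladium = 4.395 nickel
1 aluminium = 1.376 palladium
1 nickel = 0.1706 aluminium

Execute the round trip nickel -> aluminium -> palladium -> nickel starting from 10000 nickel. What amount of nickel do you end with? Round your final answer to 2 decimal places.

10317.07

10000 nickel × 0.1706 = 1706 aluminium
1706 aluminium × 1.376 = 2347.456 palladium
2347.456 palladium × 4.395 = 10317.06912 nickel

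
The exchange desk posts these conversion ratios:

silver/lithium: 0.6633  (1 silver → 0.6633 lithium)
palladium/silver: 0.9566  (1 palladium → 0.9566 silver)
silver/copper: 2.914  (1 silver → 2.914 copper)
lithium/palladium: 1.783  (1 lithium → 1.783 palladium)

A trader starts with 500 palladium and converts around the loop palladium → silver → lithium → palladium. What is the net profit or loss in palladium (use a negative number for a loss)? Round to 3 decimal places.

65.668

500 palladium × 0.9566 = 478.3 silver
478.3 silver × 0.6633 = 317.25639 lithium
317.25639 lithium × 1.783 = 565.66814337 palladium
Net change: 565.66814337 − 500 = 65.66814337 palladium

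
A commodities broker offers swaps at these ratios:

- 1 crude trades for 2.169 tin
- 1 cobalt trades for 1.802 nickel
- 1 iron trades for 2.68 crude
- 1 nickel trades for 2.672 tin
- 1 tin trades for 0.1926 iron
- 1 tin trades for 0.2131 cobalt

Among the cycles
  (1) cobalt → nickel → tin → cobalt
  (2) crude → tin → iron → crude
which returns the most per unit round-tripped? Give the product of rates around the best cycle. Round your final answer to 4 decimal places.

1.1196

(1) 1.802 × 2.672 × 0.2131 = 1.02606
(2) 2.169 × 0.1926 × 2.68 = 1.11957
Highest is cycle (2) at 1.1196 (>1, arbitrage).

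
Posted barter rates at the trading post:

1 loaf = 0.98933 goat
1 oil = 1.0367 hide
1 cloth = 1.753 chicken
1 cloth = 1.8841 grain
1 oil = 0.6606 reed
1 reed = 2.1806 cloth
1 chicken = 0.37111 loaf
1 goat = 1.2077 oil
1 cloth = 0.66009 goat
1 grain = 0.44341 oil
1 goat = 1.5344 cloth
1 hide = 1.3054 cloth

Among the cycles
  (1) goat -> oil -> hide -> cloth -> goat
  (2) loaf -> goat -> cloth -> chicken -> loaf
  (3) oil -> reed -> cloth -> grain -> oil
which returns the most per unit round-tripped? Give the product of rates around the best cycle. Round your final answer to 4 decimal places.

(1) 1.2077 × 1.0367 × 1.3054 × 0.66009 = 1.07884
(2) 0.98933 × 1.5344 × 1.753 × 0.37111 = 0.98756
(3) 0.6606 × 2.1806 × 1.8841 × 0.44341 = 1.20344
Highest is cycle (3) at 1.2034 (>1, arbitrage).

1.2034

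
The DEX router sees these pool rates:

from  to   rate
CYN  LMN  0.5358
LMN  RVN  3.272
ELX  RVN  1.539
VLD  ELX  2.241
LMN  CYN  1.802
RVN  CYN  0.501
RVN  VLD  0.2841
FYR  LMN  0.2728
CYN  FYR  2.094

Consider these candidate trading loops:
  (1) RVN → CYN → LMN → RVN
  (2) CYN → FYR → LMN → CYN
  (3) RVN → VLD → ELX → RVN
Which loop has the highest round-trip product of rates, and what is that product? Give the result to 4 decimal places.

(1) 0.501 × 0.5358 × 3.272 = 0.87832
(2) 2.094 × 0.2728 × 1.802 = 1.02938
(3) 0.2841 × 2.241 × 1.539 = 0.97983
Highest is cycle (2) at 1.0294 (>1, arbitrage).

1.0294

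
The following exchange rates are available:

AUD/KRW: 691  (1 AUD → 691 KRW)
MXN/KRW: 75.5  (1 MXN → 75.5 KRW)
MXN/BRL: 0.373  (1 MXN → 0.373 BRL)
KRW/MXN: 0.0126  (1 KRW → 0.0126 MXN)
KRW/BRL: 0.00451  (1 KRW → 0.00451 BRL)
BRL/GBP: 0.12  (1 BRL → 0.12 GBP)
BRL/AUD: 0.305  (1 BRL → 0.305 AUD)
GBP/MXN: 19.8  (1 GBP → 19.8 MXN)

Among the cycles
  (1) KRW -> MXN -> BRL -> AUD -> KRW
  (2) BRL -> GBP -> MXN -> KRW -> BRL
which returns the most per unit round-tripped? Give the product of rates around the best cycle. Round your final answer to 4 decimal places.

(1) 0.0126 × 0.373 × 0.305 × 691 = 0.99051
(2) 0.12 × 19.8 × 75.5 × 0.00451 = 0.80904
Highest is cycle (1) at 0.9905 (≤1, no arbitrage).

0.9905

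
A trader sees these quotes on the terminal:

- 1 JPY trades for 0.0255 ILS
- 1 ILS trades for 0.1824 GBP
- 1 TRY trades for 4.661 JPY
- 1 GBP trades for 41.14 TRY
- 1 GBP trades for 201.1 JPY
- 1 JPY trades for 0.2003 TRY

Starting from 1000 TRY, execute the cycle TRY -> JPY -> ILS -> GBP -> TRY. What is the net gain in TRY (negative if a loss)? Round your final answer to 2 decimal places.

1000 TRY × 4.661 = 4661 JPY
4661 JPY × 0.0255 = 118.8555 ILS
118.8555 ILS × 0.1824 = 21.6792432 GBP
21.6792432 GBP × 41.14 = 891.884065248 TRY
Net change: 891.884065248 − 1000 = -108.115934752 TRY

-108.12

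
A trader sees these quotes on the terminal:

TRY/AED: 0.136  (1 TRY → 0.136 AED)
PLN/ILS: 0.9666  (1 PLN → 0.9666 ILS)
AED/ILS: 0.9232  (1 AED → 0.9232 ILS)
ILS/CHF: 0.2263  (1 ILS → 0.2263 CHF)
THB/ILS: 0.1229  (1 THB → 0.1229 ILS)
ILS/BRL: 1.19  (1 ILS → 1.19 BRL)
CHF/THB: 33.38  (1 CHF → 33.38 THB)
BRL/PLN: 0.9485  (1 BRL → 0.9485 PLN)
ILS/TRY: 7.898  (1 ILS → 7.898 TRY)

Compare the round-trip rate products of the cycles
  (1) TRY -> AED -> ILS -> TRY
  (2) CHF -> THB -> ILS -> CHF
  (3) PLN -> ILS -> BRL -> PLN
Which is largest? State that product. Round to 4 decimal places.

1.0910

(1) 0.136 × 0.9232 × 7.898 = 0.99163
(2) 33.38 × 0.1229 × 0.2263 = 0.92837
(3) 0.9666 × 1.19 × 0.9485 = 1.09102
Highest is cycle (3) at 1.0910 (>1, arbitrage).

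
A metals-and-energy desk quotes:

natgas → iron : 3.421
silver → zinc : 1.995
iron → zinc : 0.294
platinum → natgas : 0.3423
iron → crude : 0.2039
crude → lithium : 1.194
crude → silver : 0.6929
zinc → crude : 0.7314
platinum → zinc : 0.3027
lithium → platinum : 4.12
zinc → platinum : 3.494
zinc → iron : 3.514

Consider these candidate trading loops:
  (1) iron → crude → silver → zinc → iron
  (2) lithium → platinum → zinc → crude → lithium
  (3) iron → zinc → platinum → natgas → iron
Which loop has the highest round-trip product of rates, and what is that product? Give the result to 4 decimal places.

1.2029

(1) 0.2039 × 0.6929 × 1.995 × 3.514 = 0.99045
(2) 4.12 × 0.3027 × 0.7314 × 1.194 = 1.08910
(3) 0.294 × 3.494 × 0.3423 × 3.421 = 1.20290
Highest is cycle (3) at 1.2029 (>1, arbitrage).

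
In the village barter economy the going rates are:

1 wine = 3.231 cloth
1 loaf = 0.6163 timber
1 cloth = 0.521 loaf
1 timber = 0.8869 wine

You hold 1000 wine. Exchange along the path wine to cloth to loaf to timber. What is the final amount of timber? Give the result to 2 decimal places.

1000 wine × 3.231 = 3231 cloth
3231 cloth × 0.521 = 1683.351 loaf
1683.351 loaf × 0.6163 = 1037.4492213 timber

1037.45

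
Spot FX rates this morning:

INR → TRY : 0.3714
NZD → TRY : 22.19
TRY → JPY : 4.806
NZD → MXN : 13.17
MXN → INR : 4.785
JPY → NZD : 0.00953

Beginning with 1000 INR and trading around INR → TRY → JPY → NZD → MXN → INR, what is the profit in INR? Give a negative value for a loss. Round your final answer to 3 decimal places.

71.979

1000 INR × 0.3714 = 371.4 TRY
371.4 TRY × 4.806 = 1784.9484 JPY
1784.9484 JPY × 0.00953 = 17.010558252 NZD
17.010558252 NZD × 13.17 = 224.02905217884 MXN
224.02905217884 MXN × 4.785 = 1071.9790146757494 INR
Net change: 1071.9790146757494 − 1000 = 71.9790146757494 INR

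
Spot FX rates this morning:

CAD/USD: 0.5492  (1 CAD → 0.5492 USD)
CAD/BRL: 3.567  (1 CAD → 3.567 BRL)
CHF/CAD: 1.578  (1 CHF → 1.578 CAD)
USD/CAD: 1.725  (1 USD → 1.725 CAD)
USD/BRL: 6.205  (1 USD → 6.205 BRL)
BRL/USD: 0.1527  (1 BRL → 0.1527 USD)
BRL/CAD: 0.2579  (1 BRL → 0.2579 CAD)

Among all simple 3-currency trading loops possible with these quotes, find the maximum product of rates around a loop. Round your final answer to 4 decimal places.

CAD→BRL→USD→CAD: 3.567 × 0.1527 × 1.725 = 0.93957
CAD→USD→BRL→CAD: 0.5492 × 6.205 × 0.2579 = 0.87887
Maximum is CAD→BRL→USD→CAD at 0.9396; no arbitrage — every cycle loses value.

0.9396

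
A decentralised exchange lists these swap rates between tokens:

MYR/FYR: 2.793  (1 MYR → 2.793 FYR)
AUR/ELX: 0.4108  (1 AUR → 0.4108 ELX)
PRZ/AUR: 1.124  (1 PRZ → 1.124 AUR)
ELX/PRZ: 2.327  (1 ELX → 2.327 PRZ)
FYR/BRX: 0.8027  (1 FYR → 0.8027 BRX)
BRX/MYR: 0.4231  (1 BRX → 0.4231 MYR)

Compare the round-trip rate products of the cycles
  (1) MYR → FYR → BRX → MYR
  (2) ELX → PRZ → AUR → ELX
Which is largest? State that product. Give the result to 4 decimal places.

1.0745

(1) 2.793 × 0.8027 × 0.4231 = 0.94857
(2) 2.327 × 1.124 × 0.4108 = 1.07447
Highest is cycle (2) at 1.0745 (>1, arbitrage).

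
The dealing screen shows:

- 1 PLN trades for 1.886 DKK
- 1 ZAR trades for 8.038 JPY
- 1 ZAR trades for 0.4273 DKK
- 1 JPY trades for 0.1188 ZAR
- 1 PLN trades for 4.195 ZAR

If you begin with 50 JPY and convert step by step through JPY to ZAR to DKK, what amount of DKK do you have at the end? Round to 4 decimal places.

2.5382

50 JPY × 0.1188 = 5.94 ZAR
5.94 ZAR × 0.4273 = 2.538162 DKK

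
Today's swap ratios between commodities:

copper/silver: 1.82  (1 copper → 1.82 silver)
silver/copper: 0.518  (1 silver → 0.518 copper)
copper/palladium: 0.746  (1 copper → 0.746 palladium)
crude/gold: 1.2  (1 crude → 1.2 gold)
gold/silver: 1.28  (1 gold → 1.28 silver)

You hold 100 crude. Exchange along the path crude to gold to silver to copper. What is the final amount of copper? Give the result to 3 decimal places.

100 crude × 1.2 = 120 gold
120 gold × 1.28 = 153.6 silver
153.6 silver × 0.518 = 79.5648 copper

79.565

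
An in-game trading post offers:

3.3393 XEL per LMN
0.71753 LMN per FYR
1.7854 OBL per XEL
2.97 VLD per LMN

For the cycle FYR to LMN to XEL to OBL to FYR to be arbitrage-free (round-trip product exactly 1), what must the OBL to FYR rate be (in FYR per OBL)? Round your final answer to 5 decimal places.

Known legs of the cycle: 0.71753 × 3.3393 × 1.7854 = 4.2779039724366
For no arbitrage the full-cycle product must be 1, so the missing rate is 1 / 4.2779039724366 ≈ 0.2337593.

0.23376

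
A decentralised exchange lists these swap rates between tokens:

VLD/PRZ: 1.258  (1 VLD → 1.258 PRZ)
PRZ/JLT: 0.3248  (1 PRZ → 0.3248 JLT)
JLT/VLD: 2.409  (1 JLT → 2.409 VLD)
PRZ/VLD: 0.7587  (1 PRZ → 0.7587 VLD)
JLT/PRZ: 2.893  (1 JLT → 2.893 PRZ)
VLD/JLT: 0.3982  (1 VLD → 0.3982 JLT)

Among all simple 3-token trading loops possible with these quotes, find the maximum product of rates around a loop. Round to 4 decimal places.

JLT→VLD→PRZ→JLT: 2.409 × 1.258 × 0.3248 = 0.98431
JLT→PRZ→VLD→JLT: 2.893 × 0.7587 × 0.3982 = 0.87402
Maximum is JLT→VLD→PRZ→JLT at 0.9843; no arbitrage — every cycle loses value.

0.9843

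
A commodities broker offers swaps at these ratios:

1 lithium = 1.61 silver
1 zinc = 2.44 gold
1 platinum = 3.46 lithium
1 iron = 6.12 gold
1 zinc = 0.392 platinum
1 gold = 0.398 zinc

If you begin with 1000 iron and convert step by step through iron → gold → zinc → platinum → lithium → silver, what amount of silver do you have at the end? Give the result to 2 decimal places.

1000 iron × 6.12 = 6120 gold
6120 gold × 0.398 = 2435.76 zinc
2435.76 zinc × 0.392 = 954.81792 platinum
954.81792 platinum × 3.46 = 3303.6700032 lithium
3303.6700032 lithium × 1.61 = 5318.908705152 silver

5318.91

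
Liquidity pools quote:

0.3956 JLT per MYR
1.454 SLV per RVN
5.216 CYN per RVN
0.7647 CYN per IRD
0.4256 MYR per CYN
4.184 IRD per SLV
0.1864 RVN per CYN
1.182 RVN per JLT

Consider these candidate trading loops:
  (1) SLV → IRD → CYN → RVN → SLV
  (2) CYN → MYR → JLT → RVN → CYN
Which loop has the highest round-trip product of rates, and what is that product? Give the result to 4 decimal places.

1.0380

(1) 4.184 × 0.7647 × 0.1864 × 1.454 = 0.86715
(2) 0.4256 × 0.3956 × 1.182 × 5.216 = 1.03804
Highest is cycle (2) at 1.0380 (>1, arbitrage).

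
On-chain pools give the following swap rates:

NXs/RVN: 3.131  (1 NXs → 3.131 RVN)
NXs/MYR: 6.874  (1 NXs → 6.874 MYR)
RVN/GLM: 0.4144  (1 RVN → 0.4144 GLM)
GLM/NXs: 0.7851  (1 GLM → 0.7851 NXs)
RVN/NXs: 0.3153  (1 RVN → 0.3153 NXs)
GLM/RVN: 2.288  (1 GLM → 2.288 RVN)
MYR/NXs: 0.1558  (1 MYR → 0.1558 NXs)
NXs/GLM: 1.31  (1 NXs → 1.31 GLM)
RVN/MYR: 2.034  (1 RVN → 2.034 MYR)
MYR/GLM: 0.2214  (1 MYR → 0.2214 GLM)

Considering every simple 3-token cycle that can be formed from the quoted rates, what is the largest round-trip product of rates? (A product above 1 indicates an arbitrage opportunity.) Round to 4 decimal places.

1.1948

GLM→NXs→MYR→GLM: 0.7851 × 6.874 × 0.2214 = 1.19485
GLM→RVN→MYR→GLM: 2.288 × 2.034 × 0.2214 = 1.03035
GLM→NXs→RVN→GLM: 0.7851 × 3.131 × 0.4144 = 1.01866
NXs→RVN→MYR→NXs: 3.131 × 2.034 × 0.1558 = 0.99221
GLM→RVN→NXs→GLM: 2.288 × 0.3153 × 1.31 = 0.94504
Maximum is GLM→NXs→MYR→GLM at 1.1948; arbitrage exists.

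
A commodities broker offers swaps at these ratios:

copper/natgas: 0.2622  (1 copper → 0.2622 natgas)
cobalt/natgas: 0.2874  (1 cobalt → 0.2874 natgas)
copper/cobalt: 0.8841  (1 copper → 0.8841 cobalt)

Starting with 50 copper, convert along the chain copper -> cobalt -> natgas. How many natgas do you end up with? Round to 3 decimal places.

12.705

50 copper × 0.8841 = 44.205 cobalt
44.205 cobalt × 0.2874 = 12.704517 natgas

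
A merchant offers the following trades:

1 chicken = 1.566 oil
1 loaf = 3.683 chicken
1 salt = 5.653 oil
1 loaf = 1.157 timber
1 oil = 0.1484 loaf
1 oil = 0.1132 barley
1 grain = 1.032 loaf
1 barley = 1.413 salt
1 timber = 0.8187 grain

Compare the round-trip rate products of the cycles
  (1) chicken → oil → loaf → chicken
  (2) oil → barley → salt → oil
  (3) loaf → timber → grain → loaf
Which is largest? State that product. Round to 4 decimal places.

0.9775

(1) 1.566 × 0.1484 × 3.683 = 0.85591
(2) 0.1132 × 1.413 × 5.653 = 0.90421
(3) 1.157 × 0.8187 × 1.032 = 0.97755
Highest is cycle (3) at 0.9775 (≤1, no arbitrage).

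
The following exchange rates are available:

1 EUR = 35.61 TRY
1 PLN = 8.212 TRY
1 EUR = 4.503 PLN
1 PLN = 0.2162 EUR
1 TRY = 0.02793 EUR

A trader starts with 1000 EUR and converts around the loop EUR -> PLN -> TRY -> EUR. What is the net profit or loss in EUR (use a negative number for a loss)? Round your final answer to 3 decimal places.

1000 EUR × 4.503 = 4503 PLN
4503 PLN × 8.212 = 36978.636 TRY
36978.636 TRY × 0.02793 = 1032.81330348 EUR
Net change: 1032.81330348 − 1000 = 32.81330348 EUR

32.813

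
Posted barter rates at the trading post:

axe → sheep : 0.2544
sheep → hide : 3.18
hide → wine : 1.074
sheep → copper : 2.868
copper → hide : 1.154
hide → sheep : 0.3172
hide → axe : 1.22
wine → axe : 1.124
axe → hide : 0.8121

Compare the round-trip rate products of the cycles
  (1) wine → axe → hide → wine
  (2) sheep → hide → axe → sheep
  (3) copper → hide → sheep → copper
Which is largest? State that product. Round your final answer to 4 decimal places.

(1) 1.124 × 0.8121 × 1.074 = 0.98035
(2) 3.18 × 1.22 × 0.2544 = 0.98697
(3) 1.154 × 0.3172 × 2.868 = 1.04983
Highest is cycle (3) at 1.0498 (>1, arbitrage).

1.0498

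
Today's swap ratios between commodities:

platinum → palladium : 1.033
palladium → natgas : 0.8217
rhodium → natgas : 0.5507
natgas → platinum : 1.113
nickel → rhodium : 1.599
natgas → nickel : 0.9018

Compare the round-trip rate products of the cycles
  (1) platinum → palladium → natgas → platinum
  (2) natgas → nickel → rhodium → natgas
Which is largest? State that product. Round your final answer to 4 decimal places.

(1) 1.033 × 0.8217 × 1.113 = 0.94473
(2) 0.9018 × 1.599 × 0.5507 = 0.79410
Highest is cycle (1) at 0.9447 (≤1, no arbitrage).

0.9447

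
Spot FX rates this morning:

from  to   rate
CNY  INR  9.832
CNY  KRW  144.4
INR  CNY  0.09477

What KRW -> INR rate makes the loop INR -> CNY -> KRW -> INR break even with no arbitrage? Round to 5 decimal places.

Known legs of the cycle: 0.09477 × 144.4 = 13.684788
For no arbitrage the full-cycle product must be 1, so the missing rate is 1 / 13.684788 ≈ 0.0730738.

0.07307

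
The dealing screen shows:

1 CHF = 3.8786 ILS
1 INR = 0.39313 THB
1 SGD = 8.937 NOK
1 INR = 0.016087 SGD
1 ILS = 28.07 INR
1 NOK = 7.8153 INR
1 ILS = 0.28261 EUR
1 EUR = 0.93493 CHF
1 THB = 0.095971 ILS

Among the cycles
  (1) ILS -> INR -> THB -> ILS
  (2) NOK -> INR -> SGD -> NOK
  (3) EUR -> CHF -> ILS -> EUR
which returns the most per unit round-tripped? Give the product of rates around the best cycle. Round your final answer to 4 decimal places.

(1) 28.07 × 0.39313 × 0.095971 = 1.05906
(2) 7.8153 × 0.016087 × 8.937 = 1.12360
(3) 0.93493 × 3.8786 × 0.28261 = 1.02481
Highest is cycle (2) at 1.1236 (>1, arbitrage).

1.1236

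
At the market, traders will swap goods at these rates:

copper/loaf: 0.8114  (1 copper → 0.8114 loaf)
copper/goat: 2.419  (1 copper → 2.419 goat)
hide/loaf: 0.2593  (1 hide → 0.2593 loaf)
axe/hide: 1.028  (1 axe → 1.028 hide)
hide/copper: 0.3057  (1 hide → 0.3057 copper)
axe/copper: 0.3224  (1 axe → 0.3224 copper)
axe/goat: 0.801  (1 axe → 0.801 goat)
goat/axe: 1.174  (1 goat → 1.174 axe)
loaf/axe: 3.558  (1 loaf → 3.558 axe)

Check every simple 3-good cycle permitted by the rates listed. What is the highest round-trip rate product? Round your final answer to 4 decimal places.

axe→hide→loaf→axe: 1.028 × 0.2593 × 3.558 = 0.94842
axe→copper→loaf→axe: 0.3224 × 0.8114 × 3.558 = 0.93076
axe→copper→goat→axe: 0.3224 × 2.419 × 1.174 = 0.91559
Maximum is axe→hide→loaf→axe at 0.9484; no arbitrage — every cycle loses value.

0.9484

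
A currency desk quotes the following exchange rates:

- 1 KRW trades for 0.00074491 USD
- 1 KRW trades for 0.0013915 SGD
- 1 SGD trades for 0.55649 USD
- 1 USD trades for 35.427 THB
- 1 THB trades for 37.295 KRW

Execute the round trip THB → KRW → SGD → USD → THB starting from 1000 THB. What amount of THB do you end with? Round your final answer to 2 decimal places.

1023.12

1000 THB × 37.295 = 37295 KRW
37295 KRW × 0.0013915 = 51.8959925 SGD
51.8959925 SGD × 0.55649 = 28.879600866325 USD
28.879600866325 USD × 35.427 = 1023.117619891295775 THB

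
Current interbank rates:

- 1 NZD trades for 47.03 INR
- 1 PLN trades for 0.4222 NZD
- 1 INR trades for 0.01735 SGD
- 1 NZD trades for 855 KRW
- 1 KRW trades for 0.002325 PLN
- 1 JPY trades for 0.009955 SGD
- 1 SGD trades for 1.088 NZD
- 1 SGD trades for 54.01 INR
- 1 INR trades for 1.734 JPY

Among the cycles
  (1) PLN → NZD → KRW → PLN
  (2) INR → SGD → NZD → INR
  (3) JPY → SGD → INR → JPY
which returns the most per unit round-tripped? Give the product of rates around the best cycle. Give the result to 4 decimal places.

(1) 0.4222 × 855 × 0.002325 = 0.83928
(2) 0.01735 × 1.088 × 47.03 = 0.88778
(3) 0.009955 × 54.01 × 1.734 = 0.93232
Highest is cycle (3) at 0.9323 (≤1, no arbitrage).

0.9323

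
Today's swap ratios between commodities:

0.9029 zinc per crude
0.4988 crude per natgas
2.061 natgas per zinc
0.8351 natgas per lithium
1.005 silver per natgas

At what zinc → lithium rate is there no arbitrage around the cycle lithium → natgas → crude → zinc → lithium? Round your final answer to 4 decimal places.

Known legs of the cycle: 0.8351 × 0.4988 × 0.9029 = 0.376101080852
For no arbitrage the full-cycle product must be 1, so the missing rate is 1 / 0.376101080852 ≈ 2.658860.

2.6589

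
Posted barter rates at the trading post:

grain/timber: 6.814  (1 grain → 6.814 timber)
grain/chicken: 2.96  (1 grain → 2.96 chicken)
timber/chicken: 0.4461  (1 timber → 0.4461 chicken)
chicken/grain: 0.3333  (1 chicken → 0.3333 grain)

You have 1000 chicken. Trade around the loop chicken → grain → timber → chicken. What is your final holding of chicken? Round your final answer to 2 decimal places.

1000 chicken × 0.3333 = 333.3 grain
333.3 grain × 6.814 = 2271.1062 timber
2271.1062 timber × 0.4461 = 1013.14047582 chicken

1013.14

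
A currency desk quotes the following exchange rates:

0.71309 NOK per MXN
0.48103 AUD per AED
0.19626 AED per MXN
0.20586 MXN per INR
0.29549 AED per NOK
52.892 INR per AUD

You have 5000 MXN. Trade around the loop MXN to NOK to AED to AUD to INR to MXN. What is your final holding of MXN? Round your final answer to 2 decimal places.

5518.12

5000 MXN × 0.71309 = 3565.45 NOK
3565.45 NOK × 0.29549 = 1053.5548205 AED
1053.5548205 AED × 0.48103 = 506.791475305115 AUD
506.791475305115 AUD × 52.892 = 26805.21471183814258 INR
26805.21471183814258 INR × 0.20586 = 5518.1215005790000315188 MXN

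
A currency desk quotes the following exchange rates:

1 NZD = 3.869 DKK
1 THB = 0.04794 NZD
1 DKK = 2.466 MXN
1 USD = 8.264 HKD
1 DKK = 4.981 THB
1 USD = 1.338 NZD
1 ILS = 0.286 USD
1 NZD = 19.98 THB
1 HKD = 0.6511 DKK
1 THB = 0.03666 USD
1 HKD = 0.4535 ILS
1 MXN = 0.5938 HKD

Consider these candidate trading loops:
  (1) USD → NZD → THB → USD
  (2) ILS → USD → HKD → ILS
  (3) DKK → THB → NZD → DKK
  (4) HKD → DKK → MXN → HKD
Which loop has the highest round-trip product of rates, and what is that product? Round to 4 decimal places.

1.0718

(1) 1.338 × 19.98 × 0.03666 = 0.98004
(2) 0.286 × 8.264 × 0.4535 = 1.07185
(3) 4.981 × 0.04794 × 3.869 = 0.92388
(4) 0.6511 × 2.466 × 0.5938 = 0.95341
Highest is cycle (2) at 1.0718 (>1, arbitrage).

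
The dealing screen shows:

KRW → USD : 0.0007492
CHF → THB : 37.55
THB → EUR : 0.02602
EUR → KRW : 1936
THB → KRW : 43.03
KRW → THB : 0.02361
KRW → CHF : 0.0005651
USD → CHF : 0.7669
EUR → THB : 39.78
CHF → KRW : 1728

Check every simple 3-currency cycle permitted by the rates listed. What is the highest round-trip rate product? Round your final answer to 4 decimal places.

THB→EUR→KRW→THB: 0.02602 × 1936 × 0.02361 = 1.18935
USD→CHF→KRW→USD: 0.7669 × 1728 × 0.0007492 = 0.99284
THB→KRW→CHF→THB: 43.03 × 0.0005651 × 37.55 = 0.91308
Maximum is THB→EUR→KRW→THB at 1.1893; arbitrage exists.

1.1893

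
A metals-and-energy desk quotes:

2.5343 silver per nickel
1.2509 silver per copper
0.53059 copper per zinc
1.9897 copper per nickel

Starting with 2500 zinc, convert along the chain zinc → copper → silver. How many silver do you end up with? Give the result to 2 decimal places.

1659.29

2500 zinc × 0.53059 = 1326.475 copper
1326.475 copper × 1.2509 = 1659.2875775 silver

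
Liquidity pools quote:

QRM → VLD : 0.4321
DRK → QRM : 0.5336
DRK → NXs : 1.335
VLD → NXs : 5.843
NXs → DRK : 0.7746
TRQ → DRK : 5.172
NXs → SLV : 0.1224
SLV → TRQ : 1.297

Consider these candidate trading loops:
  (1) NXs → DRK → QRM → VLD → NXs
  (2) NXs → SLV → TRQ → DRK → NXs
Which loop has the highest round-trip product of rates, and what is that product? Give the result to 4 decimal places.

(1) 0.7746 × 0.5336 × 0.4321 × 5.843 = 1.04355
(2) 0.1224 × 1.297 × 5.172 × 1.335 = 1.09613
Highest is cycle (2) at 1.0961 (>1, arbitrage).

1.0961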